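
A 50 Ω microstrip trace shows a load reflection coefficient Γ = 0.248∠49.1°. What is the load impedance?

Z_L = Z_0·(1 + Γ)/(1 − Γ) = 50·(1.16 + j0.187)/(0.838 − j0.187)

Z_L ≈ 63.7 + j25.4 Ω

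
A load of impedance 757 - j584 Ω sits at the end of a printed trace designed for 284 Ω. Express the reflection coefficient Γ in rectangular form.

Γ = (Z_L − Z_0)/(Z_L + Z_0) = (473 − j584)/(1041 − j584)

Γ ≈ 0.585 − j0.233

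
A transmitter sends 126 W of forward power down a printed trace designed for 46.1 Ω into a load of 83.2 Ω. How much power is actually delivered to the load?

Γ = (83.2 − 46.1)/(83.2 + 46.1) = 0.287
|Γ|² = 0.0823
P_refl = |Γ|²·P_inc = 10.4 W, P_del = (1 − |Γ|²)·P_inc = 116 W

P_delivered ≈ 116 W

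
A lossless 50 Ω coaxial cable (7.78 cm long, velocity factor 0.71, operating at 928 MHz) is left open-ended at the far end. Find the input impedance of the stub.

λ = v/f = 0.71·c / 928 MHz = 0.23 m
βl = 2π·l/λ = 2π × 0.339 = 122°
tan(βl) = -1.6
For an open-ended stub, Z_in = −jZ_0·cot(βl) = −jZ_0/tan(βl)

Z_in ≈ +j31.3 Ω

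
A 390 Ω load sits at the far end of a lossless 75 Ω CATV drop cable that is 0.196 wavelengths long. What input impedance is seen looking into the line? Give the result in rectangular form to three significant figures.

Z_in ≈ 16.1 − j25.4 Ω

βl = 2π × 0.196 = 70.6°
tan(βl) = tan(70.6°) = 2.83
Z_in = Z_0·(Z_L + jZ_0·tanβl)/(Z_0 + jZ_L·tanβl)
     = 75·(390 + j213)/(75 + j1110)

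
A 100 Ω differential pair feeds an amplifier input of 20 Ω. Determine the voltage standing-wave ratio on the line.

For a purely resistive load, VSWR = R_L/Z_0 or Z_0/R_L (whichever > 1) = 100/20

VSWR ≈ 5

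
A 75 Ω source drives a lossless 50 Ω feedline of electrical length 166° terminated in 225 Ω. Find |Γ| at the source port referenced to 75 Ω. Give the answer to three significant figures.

|Γ| ≈ 0.527

tan(βl) = -0.249
Z_in = Z_0·(Z_L + jZ_0·tanβl)/(Z_0 + jZ_L·tanβl) = 106 + j106 Ω
Γ_s = (Z_in − Z_s)/(Z_in + Z_s) = (30.8 + j106)/(181 + j106), |Γ_s| = 0.527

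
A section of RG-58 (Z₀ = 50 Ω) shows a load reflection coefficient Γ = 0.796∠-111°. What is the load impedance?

Z_L ≈ 8.31 − j33.7 Ω

Z_L = Z_0·(1 + Γ)/(1 − Γ) = 50·(0.715 − j0.743)/(1.29 + j0.743)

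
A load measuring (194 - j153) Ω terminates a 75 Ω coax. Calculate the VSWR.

VSWR ≈ 4.35

Γ = (Z_L − Z_0)/(Z_L + Z_0) = (119 − j153)/(269 − j153)
|Γ| = 194/309 = 0.626
VSWR = (1 + |Γ|)/(1 − |Γ|) = 1.63/0.374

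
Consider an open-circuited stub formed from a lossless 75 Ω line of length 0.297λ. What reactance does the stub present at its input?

βl = 2π × 0.297 = 107°
tan(βl) = -3.29
For an open-circuited stub, Z_in = −jZ_0·cot(βl) = −jZ_0/tan(βl)

X_in ≈ 22.8 Ω (inductive)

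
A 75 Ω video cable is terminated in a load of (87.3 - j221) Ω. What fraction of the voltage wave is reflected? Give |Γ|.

|Γ| ≈ 0.807

Γ = (Z_L − Z_0)/(Z_L + Z_0) = (12.3 − j221)/(162.3 − j221)
|Γ| = 221/274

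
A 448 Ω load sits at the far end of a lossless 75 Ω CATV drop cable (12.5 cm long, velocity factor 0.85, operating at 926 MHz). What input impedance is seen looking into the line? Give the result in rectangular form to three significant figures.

λ = v/f = 0.85·c / 926 MHz = 0.275 m
βl = 2π·l/λ = 2π × 0.454 = 163°
tan(βl) = tan(163°) = -0.298
Z_in = Z_0·(Z_L + jZ_0·tanβl)/(Z_0 + jZ_L·tanβl)
     = 75·(448 − j22.3)/(75 − j133)

Z_in ≈ 117 + j186 Ω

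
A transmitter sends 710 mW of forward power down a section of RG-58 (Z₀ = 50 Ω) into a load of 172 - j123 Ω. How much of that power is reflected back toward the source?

|Γ| = |(122 − j123)/(222 − j123)| = 0.683
|Γ|² = 0.466
P_refl = |Γ|²·P_inc = 331 mW, P_del = (1 − |Γ|²)·P_inc = 379 mW

P_reflected ≈ 331 mW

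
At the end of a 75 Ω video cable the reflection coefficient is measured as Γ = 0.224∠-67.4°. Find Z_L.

Z_L ≈ 81.1 − j35.3 Ω

Z_L = Z_0·(1 + Γ)/(1 − Γ) = 75·(1.09 − j0.207)/(0.914 + j0.207)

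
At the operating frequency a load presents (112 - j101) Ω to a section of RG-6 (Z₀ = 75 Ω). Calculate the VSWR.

VSWR ≈ 3.05

Γ = (Z_L − Z_0)/(Z_L + Z_0) = (37 − j101)/(187 − j101)
|Γ| = 108/213 = 0.506
VSWR = (1 + |Γ|)/(1 − |Γ|) = 1.51/0.494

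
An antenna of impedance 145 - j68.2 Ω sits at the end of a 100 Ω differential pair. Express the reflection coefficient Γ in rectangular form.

Γ = (Z_L − Z_0)/(Z_L + Z_0) = (45 − j68.2)/(245 − j68.2)

Γ ≈ 0.242 − j0.211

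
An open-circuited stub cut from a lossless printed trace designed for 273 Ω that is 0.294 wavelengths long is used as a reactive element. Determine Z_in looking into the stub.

Z_in ≈ +j77.5 Ω

βl = 2π × 0.294 = 106°
tan(βl) = -3.52
For an open-circuited stub, Z_in = −jZ_0·cot(βl) = −jZ_0/tan(βl)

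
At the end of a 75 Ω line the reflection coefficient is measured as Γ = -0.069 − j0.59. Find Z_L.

Z_L = Z_0·(1 + Γ)/(1 − Γ) = 75·(0.931 − j0.59)/(1.07 + j0.59)

Z_L ≈ 32.6 − j59.4 Ω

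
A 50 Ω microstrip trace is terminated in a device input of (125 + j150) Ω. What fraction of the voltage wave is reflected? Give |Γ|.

Γ = (Z_L − Z_0)/(Z_L + Z_0) = (75 + j150)/(175 + j150)
|Γ| = 168/230

|Γ| ≈ 0.728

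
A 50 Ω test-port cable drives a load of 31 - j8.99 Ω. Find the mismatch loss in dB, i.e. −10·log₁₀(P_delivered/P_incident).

mismatch loss ≈ 0.299 dB

Γ = (-19 − j8.99)/(81 − j8.99), |Γ| = 0.258
|Γ|² = 0.0665, so P_del/P_inc = 1 − |Γ|² = 0.933
ML = −10·log₁₀(1 − |Γ|²)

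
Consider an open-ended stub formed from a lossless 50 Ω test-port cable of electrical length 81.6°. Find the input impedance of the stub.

tan(βl) = 6.77
For an open-ended stub, Z_in = −jZ_0·cot(βl) = −jZ_0/tan(βl)

Z_in ≈ −j7.38 Ω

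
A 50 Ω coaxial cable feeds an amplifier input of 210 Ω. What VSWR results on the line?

VSWR ≈ 4.2

Γ = (210 − 50)/(210 + 50) = 0.615
VSWR = (1 + 0.615)/(1 − 0.615)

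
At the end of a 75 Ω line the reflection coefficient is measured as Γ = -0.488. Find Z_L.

Z_L = Z_0·(1 + Γ)/(1 − Γ) = 75·(0.512)/(1.49)

Z_L ≈ 25.8 Ω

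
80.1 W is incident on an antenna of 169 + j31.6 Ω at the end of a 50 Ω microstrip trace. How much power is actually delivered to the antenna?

P_delivered ≈ 55.3 W

|Γ| = |(119 + j31.6)/(219 + j31.6)| = 0.556
|Γ|² = 0.31
P_refl = |Γ|²·P_inc = 24.8 W, P_del = (1 − |Γ|²)·P_inc = 55.3 W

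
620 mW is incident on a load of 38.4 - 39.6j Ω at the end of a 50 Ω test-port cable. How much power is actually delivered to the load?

P_delivered ≈ 507 mW

|Γ| = |(-11.6 − j39.6)/(88.4 − j39.6)| = 0.426
|Γ|² = 0.181
P_refl = |Γ|²·P_inc = 113 mW, P_del = (1 − |Γ|²)·P_inc = 507 mW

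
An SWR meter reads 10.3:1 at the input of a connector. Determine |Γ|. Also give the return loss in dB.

|Γ| ≈ 0.823; return loss ≈ 1.69 dB

|Γ| = (S − 1)/(S + 1) = (10.3 − 1)/(10.3 + 1) = 9.3/11.3
RL = −20·log₁₀|Γ| = −20·log₁₀(0.823)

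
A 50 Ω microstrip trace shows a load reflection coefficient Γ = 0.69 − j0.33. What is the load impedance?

Z_L ≈ 101 − j161 Ω

Z_L = Z_0·(1 + Γ)/(1 − Γ) = 50·(1.69 − j0.33)/(0.31 + j0.33)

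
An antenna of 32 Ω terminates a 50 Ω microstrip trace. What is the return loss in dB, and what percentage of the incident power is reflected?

Γ = (32 − 50)/(32 + 50) = -0.22
RL = −20·log₁₀(0.22) = 13.2 dB
P_refl/P_inc = |Γ|² = 0.0482

RL ≈ 13.2 dB; 4.82% of incident power reflected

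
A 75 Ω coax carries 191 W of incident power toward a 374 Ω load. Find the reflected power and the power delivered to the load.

Γ = (374 − 75)/(374 + 75) = 0.666
|Γ|² = 0.443
P_refl = |Γ|²·P_inc = 84.7 W, P_del = (1 − |Γ|²)·P_inc = 106 W

P_reflected ≈ 84.7 W; P_delivered ≈ 106 W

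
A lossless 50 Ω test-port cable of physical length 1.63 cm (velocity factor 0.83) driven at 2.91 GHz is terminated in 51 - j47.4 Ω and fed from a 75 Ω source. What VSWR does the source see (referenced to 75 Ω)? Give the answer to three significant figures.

λ = v/f = 0.83·c / 2.91 GHz = 0.0856 m
βl = 2π·l/λ = 2π × 0.19 = 68.6°
tan(βl) = 2.55
Z_in = Z_0·(Z_L + jZ_0·tanβl)/(Z_0 + jZ_L·tanβl) = 20.7 + j7.64 Ω
Γ_s = (Z_in − Z_s)/(Z_in + Z_s) = (-54.3 + j7.64)/(95.7 + j7.64), |Γ_s| = 0.57
VSWR = (1 + |Γ_s|)/(1 − |Γ_s|)

VSWR ≈ 3.66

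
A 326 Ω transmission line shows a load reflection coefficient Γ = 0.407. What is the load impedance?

Z_L = Z_0·(1 + Γ)/(1 − Γ) = 326·(1.41)/(0.593)

Z_L ≈ 773 Ω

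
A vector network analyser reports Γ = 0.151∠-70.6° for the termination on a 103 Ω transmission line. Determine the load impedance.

Z_L ≈ 109 − j31.8 Ω

Z_L = Z_0·(1 + Γ)/(1 − Γ) = 103·(1.05 − j0.142)/(0.95 + j0.142)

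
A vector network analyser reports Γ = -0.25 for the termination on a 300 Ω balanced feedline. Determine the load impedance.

Z_L = Z_0·(1 + Γ)/(1 − Γ) = 300·(0.75)/(1.25)

Z_L ≈ 180 Ω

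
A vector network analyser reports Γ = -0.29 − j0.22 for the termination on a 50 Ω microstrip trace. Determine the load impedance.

Z_L = Z_0·(1 + Γ)/(1 − Γ) = 50·(0.71 − j0.22)/(1.29 + j0.22)

Z_L ≈ 25.3 − j12.8 Ω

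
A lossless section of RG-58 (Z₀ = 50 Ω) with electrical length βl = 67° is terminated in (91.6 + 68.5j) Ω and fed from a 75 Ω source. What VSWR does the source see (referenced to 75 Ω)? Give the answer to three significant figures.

tan(βl) = 2.36
Z_in = Z_0·(Z_L + jZ_0·tanβl)/(Z_0 + jZ_L·tanβl) = 25.4 − j34.4 Ω
Γ_s = (Z_in − Z_s)/(Z_in + Z_s) = (-49.6 − j34.4)/(100 − j34.4), |Γ_s| = 0.568
VSWR = (1 + |Γ_s|)/(1 − |Γ_s|)

VSWR ≈ 3.63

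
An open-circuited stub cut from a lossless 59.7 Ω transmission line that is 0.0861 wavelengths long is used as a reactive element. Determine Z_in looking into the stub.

βl = 2π × 0.0861 = 31°
tan(βl) = 0.601
For an open-circuited stub, Z_in = −jZ_0·cot(βl) = −jZ_0/tan(βl)

Z_in ≈ −j99.4 Ω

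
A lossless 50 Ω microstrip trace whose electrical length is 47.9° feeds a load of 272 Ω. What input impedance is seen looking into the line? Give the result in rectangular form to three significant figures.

Z_in ≈ 16.2 − j42.5 Ω

tan(βl) = tan(47.9°) = 1.11
Z_in = Z_0·(Z_L + jZ_0·tanβl)/(Z_0 + jZ_L·tanβl)
     = 50·(272 + j55.3)/(50 + j301)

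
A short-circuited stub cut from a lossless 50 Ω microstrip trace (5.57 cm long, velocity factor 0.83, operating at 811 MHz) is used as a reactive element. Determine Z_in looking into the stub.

λ = v/f = 0.83·c / 811 MHz = 0.307 m
βl = 2π·l/λ = 2π × 0.181 = 65.3°
tan(βl) = 2.18
For a short-circuited stub, Z_in = jZ_0·tan(βl)

Z_in ≈ +j109 Ω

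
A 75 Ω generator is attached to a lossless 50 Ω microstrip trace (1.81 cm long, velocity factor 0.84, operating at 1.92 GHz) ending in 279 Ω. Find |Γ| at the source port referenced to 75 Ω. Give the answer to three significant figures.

|Γ| ≈ 0.731

λ = v/f = 0.84·c / 1.92 GHz = 0.131 m
βl = 2π·l/λ = 2π × 0.138 = 49.6°
tan(βl) = 1.18
Z_in = Z_0·(Z_L + jZ_0·tanβl)/(Z_0 + jZ_L·tanβl) = 15.1 − j40.2 Ω
Γ_s = (Z_in − Z_s)/(Z_in + Z_s) = (-59.9 − j40.2)/(90.1 − j40.2), |Γ_s| = 0.731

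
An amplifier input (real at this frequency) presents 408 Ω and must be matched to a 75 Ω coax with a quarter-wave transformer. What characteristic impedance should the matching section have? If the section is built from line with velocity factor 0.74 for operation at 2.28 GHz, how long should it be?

Z_qwt = √(Z_0·R_L) = √(75 × 408) = √30600
λ = 0.74·c/f = 0.0974 m, so l = λ/4 = 0.0243 m

Z_qwt ≈ 175 Ω; length ≈ 2.43 cm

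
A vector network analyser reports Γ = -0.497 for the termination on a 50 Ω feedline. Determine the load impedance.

Z_L = Z_0·(1 + Γ)/(1 − Γ) = 50·(0.503)/(1.5)

Z_L ≈ 16.8 Ω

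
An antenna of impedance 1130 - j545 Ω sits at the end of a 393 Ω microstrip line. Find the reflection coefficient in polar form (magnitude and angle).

Γ = (Z_L − Z_0)/(Z_L + Z_0) = (737 − j545)/(1523 − j545)
|Γ| = 917/1620 = 0.567

Γ ≈ 0.567 ∠ -16.8°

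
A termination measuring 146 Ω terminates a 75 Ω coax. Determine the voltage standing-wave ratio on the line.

Γ = (146 − 75)/(146 + 75) = 0.321
VSWR = (1 + 0.321)/(1 − 0.321)

VSWR ≈ 1.95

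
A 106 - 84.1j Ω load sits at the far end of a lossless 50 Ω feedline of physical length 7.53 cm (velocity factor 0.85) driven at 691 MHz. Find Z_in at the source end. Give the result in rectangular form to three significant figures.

Z_in ≈ 13.7 − j2.05 Ω

λ = v/f = 0.85·c / 691 MHz = 0.369 m
βl = 2π·l/λ = 2π × 0.204 = 73.5°
tan(βl) = tan(73.5°) = 3.37
Z_in = Z_0·(Z_L + jZ_0·tanβl)/(Z_0 + jZ_L·tanβl)
     = 50·(106 + j84.2)/(333 + j357)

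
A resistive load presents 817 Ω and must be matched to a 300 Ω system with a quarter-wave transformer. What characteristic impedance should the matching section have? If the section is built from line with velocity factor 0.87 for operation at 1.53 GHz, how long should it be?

Z_qwt ≈ 495 Ω; length ≈ 4.26 cm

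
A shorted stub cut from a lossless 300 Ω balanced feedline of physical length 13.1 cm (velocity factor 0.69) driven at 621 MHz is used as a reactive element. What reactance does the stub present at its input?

X_in ≈ -239 Ω (capacitive)

λ = v/f = 0.69·c / 621 MHz = 0.333 m
βl = 2π·l/λ = 2π × 0.393 = 141°
tan(βl) = -0.796
For a shorted stub, Z_in = jZ_0·tan(βl)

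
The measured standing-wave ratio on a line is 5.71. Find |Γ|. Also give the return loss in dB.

|Γ| ≈ 0.702; return loss ≈ 3.07 dB

|Γ| = (S − 1)/(S + 1) = (5.71 − 1)/(5.71 + 1) = 4.71/6.71
RL = −20·log₁₀|Γ| = −20·log₁₀(0.702)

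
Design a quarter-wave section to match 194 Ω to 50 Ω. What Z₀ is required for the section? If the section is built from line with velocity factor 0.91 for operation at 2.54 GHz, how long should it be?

Z_qwt ≈ 98.5 Ω; length ≈ 2.69 cm

Z_qwt = √(Z_0·R_L) = √(50 × 194) = √9700
λ = 0.91·c/f = 0.107 m, so l = λ/4 = 0.0269 m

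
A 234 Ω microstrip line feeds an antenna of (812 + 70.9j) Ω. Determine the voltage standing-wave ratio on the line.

Γ = (Z_L − Z_0)/(Z_L + Z_0) = (578 + j70.9)/(1046 + j70.9)
|Γ| = 582/1050 = 0.555
VSWR = (1 + |Γ|)/(1 − |Γ|) = 1.56/0.445

VSWR ≈ 3.5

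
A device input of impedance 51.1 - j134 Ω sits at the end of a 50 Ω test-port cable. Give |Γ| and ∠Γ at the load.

Γ ≈ 0.798 ∠ -36.6°

Γ = (Z_L − Z_0)/(Z_L + Z_0) = (1.1 − j134)/(101.1 − j134)
|Γ| = 134/168 = 0.798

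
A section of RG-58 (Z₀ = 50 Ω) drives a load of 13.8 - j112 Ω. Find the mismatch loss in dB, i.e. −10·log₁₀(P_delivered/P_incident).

mismatch loss ≈ 7.8 dB

Γ = (-36.2 − j112)/(63.8 − j112), |Γ| = 0.913
|Γ|² = 0.834, so P_del/P_inc = 1 − |Γ|² = 0.166
ML = −10·log₁₀(1 − |Γ|²)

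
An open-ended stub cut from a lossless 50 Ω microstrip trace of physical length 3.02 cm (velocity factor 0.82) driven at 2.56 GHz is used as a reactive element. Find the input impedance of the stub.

Z_in ≈ +j21.4 Ω

λ = v/f = 0.82·c / 2.56 GHz = 0.0961 m
βl = 2π·l/λ = 2π × 0.314 = 113°
tan(βl) = -2.34
For an open-ended stub, Z_in = −jZ_0·cot(βl) = −jZ_0/tan(βl)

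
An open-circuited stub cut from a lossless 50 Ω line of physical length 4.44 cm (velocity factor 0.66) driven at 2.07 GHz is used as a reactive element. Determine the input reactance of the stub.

λ = v/f = 0.66·c / 2.07 GHz = 0.0957 m
βl = 2π·l/λ = 2π × 0.464 = 167°
tan(βl) = -0.229
For an open-circuited stub, Z_in = −jZ_0·cot(βl) = −jZ_0/tan(βl)

X_in ≈ 218 Ω (inductive)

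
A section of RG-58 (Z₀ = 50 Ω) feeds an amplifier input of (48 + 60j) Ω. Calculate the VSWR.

Γ = (Z_L − Z_0)/(Z_L + Z_0) = (-2 + j60)/(98 + j60)
|Γ| = 60/115 = 0.522
VSWR = (1 + |Γ|)/(1 − |Γ|) = 1.52/0.478

VSWR ≈ 3.19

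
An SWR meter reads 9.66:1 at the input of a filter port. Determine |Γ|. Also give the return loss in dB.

|Γ| ≈ 0.812; return loss ≈ 1.8 dB

|Γ| = (S − 1)/(S + 1) = (9.66 − 1)/(9.66 + 1) = 8.66/10.7
RL = −20·log₁₀|Γ| = −20·log₁₀(0.812)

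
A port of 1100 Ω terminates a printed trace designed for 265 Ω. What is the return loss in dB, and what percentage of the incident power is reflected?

RL ≈ 4.27 dB; 37.4% of incident power reflected

Γ = (1100 − 265)/(1100 + 265) = 0.612
RL = −20·log₁₀(0.612) = 4.27 dB
P_refl/P_inc = |Γ|² = 0.374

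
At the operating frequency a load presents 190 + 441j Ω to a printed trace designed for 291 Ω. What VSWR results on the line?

VSWR ≈ 5.52

Γ = (Z_L − Z_0)/(Z_L + Z_0) = (-101 + j441)/(481 + j441)
|Γ| = 452/653 = 0.693
VSWR = (1 + |Γ|)/(1 − |Γ|) = 1.69/0.307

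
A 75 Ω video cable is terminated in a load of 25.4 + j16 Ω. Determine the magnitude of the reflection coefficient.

Γ = (Z_L − Z_0)/(Z_L + Z_0) = (-49.6 + j16)/(100.4 + j16)
|Γ| = 52.1/102

|Γ| ≈ 0.513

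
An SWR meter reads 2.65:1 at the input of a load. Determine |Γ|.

|Γ| = (S − 1)/(S + 1) = (2.65 − 1)/(2.65 + 1) = 1.65/3.65

|Γ| ≈ 0.452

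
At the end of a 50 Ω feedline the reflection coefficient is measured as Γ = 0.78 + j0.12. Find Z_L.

Z_L = Z_0·(1 + Γ)/(1 − Γ) = 50·(1.78 + j0.12)/(0.22 − j0.12)

Z_L ≈ 300 + j191 Ω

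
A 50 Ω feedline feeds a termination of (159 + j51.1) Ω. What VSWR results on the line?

VSWR ≈ 3.54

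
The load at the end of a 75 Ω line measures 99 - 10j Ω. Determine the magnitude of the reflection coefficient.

Γ = (Z_L − Z_0)/(Z_L + Z_0) = (24 − j10)/(174 − j10)
|Γ| = 26/174

|Γ| ≈ 0.149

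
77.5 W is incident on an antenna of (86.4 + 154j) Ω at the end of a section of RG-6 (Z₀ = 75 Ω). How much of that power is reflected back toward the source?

P_reflected ≈ 37.1 W

|Γ| = |(11.4 + j154)/(161.4 + j154)| = 0.692
|Γ|² = 0.479
P_refl = |Γ|²·P_inc = 37.1 W, P_del = (1 − |Γ|²)·P_inc = 40.4 W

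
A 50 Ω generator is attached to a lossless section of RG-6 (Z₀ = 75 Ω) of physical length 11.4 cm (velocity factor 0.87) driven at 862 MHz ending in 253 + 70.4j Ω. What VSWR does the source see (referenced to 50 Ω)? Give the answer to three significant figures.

VSWR ≈ 3.79

λ = v/f = 0.87·c / 862 MHz = 0.303 m
βl = 2π·l/λ = 2π × 0.377 = 136°
tan(βl) = -0.981
Z_in = Z_0·(Z_L + jZ_0·tanβl)/(Z_0 + jZ_L·tanβl) = 33.9 + j56.8 Ω
Γ_s = (Z_in − Z_s)/(Z_in + Z_s) = (-16.1 + j56.8)/(83.9 + j56.8), |Γ_s| = 0.582
VSWR = (1 + |Γ_s|)/(1 − |Γ_s|)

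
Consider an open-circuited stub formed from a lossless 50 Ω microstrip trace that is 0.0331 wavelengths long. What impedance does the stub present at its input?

βl = 2π × 0.0331 = 11.9°
tan(βl) = 0.211
For an open-circuited stub, Z_in = −jZ_0·cot(βl) = −jZ_0/tan(βl)

Z_in ≈ −j237 Ω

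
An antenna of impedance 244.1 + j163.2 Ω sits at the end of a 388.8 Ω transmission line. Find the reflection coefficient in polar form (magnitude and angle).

Γ ≈ 0.334 ∠ 117°

Γ = (Z_L − Z_0)/(Z_L + Z_0) = (-144.7 + j163.2)/(632.9 + j163.2)
|Γ| = 218/654 = 0.334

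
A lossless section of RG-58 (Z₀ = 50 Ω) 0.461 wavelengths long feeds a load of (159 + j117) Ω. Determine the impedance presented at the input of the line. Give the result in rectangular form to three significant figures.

Z_in ≈ 53.7 + j92.9 Ω

βl = 2π × 0.461 = 166°
tan(βl) = tan(166°) = -0.25
Z_in = Z_0·(Z_L + jZ_0·tanβl)/(Z_0 + jZ_L·tanβl)
     = 50·(159 + j104)/(79.3 − j39.8)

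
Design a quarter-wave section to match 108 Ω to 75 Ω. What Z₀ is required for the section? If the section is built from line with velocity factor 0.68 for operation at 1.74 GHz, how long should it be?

Z_qwt ≈ 90 Ω; length ≈ 2.93 cm

Z_qwt = √(Z_0·R_L) = √(75 × 108) = √8100
λ = 0.68·c/f = 0.117 m, so l = λ/4 = 0.0293 m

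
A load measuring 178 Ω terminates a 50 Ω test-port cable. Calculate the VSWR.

For a purely resistive load, VSWR = R_L/Z_0 or Z_0/R_L (whichever > 1) = 178/50

VSWR ≈ 3.56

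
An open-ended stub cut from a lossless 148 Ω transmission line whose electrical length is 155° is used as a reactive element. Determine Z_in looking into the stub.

tan(βl) = -0.466
For an open-ended stub, Z_in = −jZ_0·cot(βl) = −jZ_0/tan(βl)

Z_in ≈ +j317 Ω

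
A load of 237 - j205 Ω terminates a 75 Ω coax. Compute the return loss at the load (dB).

Γ = (162 − j205)/(312 − j205), |Γ| = 0.7
RL = −20·log₁₀|Γ| = −20·log₁₀(0.7)

RL ≈ 3.1 dB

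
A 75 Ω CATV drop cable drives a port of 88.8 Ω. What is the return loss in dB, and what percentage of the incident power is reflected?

Γ = (88.8 − 75)/(88.8 + 75) = 0.0842
RL = −20·log₁₀(0.0842) = 21.5 dB
P_refl/P_inc = |Γ|² = 0.0071

RL ≈ 21.5 dB; 0.71% of incident power reflected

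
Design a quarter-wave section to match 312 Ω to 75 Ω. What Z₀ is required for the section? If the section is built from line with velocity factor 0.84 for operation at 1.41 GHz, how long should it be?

Z_qwt ≈ 153 Ω; length ≈ 4.47 cm

Z_qwt = √(Z_0·R_L) = √(75 × 312) = √23400
λ = 0.84·c/f = 0.179 m, so l = λ/4 = 0.0447 m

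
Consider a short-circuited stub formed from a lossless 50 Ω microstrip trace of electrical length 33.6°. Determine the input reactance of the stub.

X_in ≈ 33.2 Ω (inductive)

tan(βl) = 0.664
For a short-circuited stub, Z_in = jZ_0·tan(βl)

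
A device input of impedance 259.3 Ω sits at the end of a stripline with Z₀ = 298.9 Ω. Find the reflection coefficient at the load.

Γ = (Z_L − Z_0)/(Z_L + Z_0) = (259.3 − 298.9)/(259.3 + 298.9) = -39.6/558.2

Γ = -0.0709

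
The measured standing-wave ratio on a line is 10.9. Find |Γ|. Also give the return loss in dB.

|Γ| ≈ 0.832; return loss ≈ 1.6 dB

|Γ| = (S − 1)/(S + 1) = (10.9 − 1)/(10.9 + 1) = 9.9/11.9
RL = −20·log₁₀|Γ| = −20·log₁₀(0.832)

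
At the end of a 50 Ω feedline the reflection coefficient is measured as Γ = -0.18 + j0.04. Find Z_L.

Z_L ≈ 34.6 + j2.87 Ω

Z_L = Z_0·(1 + Γ)/(1 − Γ) = 50·(0.82 + j0.04)/(1.18 − j0.04)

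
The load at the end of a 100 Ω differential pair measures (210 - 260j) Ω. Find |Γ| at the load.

|Γ| ≈ 0.698

Γ = (Z_L − Z_0)/(Z_L + Z_0) = (110 − j260)/(310 − j260)
|Γ| = 282/405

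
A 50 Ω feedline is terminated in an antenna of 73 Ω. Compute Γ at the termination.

Γ = 0.187

Γ = (Z_L − Z_0)/(Z_L + Z_0) = (73 − 50)/(73 + 50) = 23/123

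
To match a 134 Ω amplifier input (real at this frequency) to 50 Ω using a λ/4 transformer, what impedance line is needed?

Z_qwt ≈ 81.9 Ω

Z_qwt = √(Z_0·R_L) = √(50 × 134) = √6700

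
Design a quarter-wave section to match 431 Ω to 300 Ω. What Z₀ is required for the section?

Z_qwt = √(Z_0·R_L) = √(300 × 431) = √129300

Z_qwt ≈ 360 Ω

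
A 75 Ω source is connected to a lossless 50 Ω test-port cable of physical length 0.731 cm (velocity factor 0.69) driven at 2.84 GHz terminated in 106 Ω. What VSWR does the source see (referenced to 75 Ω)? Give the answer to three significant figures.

λ = v/f = 0.69·c / 2.84 GHz = 0.0729 m
βl = 2π·l/λ = 2π × 0.1 = 36.1°
tan(βl) = 0.729
Z_in = Z_0·(Z_L + jZ_0·tanβl)/(Z_0 + jZ_L·tanβl) = 47.9 − j37.6 Ω
Γ_s = (Z_in − Z_s)/(Z_in + Z_s) = (-27.1 − j37.6)/(123 − j37.6), |Γ_s| = 0.361
VSWR = (1 + |Γ_s|)/(1 − |Γ_s|)

VSWR ≈ 2.13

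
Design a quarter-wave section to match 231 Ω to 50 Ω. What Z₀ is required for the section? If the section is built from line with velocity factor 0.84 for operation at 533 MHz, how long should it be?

Z_qwt = √(Z_0·R_L) = √(50 × 231) = √11550
λ = 0.84·c/f = 0.473 m, so l = λ/4 = 0.118 m

Z_qwt ≈ 107 Ω; length ≈ 11.8 cm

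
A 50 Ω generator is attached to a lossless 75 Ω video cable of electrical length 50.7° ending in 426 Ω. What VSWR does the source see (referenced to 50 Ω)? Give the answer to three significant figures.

VSWR ≈ 5.72

tan(βl) = 1.22
Z_in = Z_0·(Z_L + jZ_0·tanβl)/(Z_0 + jZ_L·tanβl) = 21.6 − j58.3 Ω
Γ_s = (Z_in − Z_s)/(Z_in + Z_s) = (-28.4 − j58.3)/(71.6 − j58.3), |Γ_s| = 0.702
VSWR = (1 + |Γ_s|)/(1 − |Γ_s|)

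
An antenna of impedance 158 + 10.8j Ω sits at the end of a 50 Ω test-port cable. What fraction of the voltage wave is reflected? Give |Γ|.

|Γ| ≈ 0.521

Γ = (Z_L − Z_0)/(Z_L + Z_0) = (108 + j10.8)/(208 + j10.8)
|Γ| = 109/208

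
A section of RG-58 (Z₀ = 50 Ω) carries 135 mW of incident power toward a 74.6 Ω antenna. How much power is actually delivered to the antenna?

P_delivered ≈ 130 mW

Γ = (74.6 − 50)/(74.6 + 50) = 0.197
|Γ|² = 0.039
P_refl = |Γ|²·P_inc = 5.26 mW, P_del = (1 − |Γ|²)·P_inc = 130 mW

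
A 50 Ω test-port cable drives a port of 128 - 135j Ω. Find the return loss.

Γ = (78 − j135)/(178 − j135), |Γ| = 0.698
RL = −20·log₁₀|Γ| = −20·log₁₀(0.698)

RL ≈ 3.12 dB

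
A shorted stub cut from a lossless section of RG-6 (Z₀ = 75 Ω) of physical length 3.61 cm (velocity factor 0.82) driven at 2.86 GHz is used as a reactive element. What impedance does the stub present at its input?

Z_in ≈ −j41.4 Ω

λ = v/f = 0.82·c / 2.86 GHz = 0.086 m
βl = 2π·l/λ = 2π × 0.42 = 151°
tan(βl) = -0.552
For a shorted stub, Z_in = jZ_0·tan(βl)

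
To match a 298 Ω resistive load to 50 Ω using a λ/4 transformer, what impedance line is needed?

Z_qwt = √(Z_0·R_L) = √(50 × 298) = √14900

Z_qwt ≈ 122 Ω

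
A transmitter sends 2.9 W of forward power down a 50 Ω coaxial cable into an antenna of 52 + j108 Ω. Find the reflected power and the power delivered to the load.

P_reflected ≈ 1.53 W; P_delivered ≈ 1.37 W

|Γ| = |(2 + j108)/(102 + j108)| = 0.727
|Γ|² = 0.529
P_refl = |Γ|²·P_inc = 1.53 W, P_del = (1 − |Γ|²)·P_inc = 1.37 W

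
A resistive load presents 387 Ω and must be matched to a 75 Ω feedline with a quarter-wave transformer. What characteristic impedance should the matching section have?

Z_qwt = √(Z_0·R_L) = √(75 × 387) = √29020

Z_qwt ≈ 170 Ω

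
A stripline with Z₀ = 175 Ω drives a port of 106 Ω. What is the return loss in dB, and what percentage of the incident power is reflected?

Γ = (106 − 175)/(106 + 175) = -0.246
RL = −20·log₁₀(0.246) = 12.2 dB
P_refl/P_inc = |Γ|² = 0.0603

RL ≈ 12.2 dB; 6.03% of incident power reflected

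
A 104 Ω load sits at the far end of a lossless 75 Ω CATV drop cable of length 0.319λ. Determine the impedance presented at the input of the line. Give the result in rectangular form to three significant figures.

Z_in ≈ 59.1 + j15 Ω

βl = 2π × 0.319 = 115°
tan(βl) = tan(115°) = -2.16
Z_in = Z_0·(Z_L + jZ_0·tanβl)/(Z_0 + jZ_L·tanβl)
     = 75·(104 − j162)/(75 − j225)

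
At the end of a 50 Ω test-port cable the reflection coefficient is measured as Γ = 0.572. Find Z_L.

Z_L = Z_0·(1 + Γ)/(1 − Γ) = 50·(1.57)/(0.428)

Z_L ≈ 184 Ω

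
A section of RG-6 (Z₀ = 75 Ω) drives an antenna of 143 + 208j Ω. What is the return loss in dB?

RL ≈ 2.78 dB

Γ = (68 + j208)/(218 + j208), |Γ| = 0.726
RL = −20·log₁₀|Γ| = −20·log₁₀(0.726)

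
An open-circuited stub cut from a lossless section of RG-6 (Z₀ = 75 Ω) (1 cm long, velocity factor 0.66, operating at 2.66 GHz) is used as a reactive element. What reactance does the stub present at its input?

λ = v/f = 0.66·c / 2.66 GHz = 0.0744 m
βl = 2π·l/λ = 2π × 0.134 = 48.4°
tan(βl) = 1.12
For an open-circuited stub, Z_in = −jZ_0·cot(βl) = −jZ_0/tan(βl)

X_in ≈ -66.7 Ω (capacitive)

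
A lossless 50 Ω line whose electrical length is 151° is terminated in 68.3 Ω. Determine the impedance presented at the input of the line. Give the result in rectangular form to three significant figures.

Z_in ≈ 56.7 + j15.3 Ω

tan(βl) = tan(151°) = -0.554
Z_in = Z_0·(Z_L + jZ_0·tanβl)/(Z_0 + jZ_L·tanβl)
     = 50·(68.3 − j27.7)/(50 − j37.9)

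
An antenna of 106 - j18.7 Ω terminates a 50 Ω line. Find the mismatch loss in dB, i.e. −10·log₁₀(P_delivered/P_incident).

mismatch loss ≈ 0.661 dB

Γ = (56 − j18.7)/(156 − j18.7), |Γ| = 0.376
|Γ|² = 0.141, so P_del/P_inc = 1 − |Γ|² = 0.859
ML = −10·log₁₀(1 − |Γ|²)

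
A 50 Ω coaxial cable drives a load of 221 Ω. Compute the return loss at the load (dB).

Γ = (221 − 50)/(221 + 50) = 0.631
RL = −20·log₁₀|Γ| = −20·log₁₀(0.631)

RL ≈ 4 dB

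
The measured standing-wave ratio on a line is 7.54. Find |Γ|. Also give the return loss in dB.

|Γ| = (S − 1)/(S + 1) = (7.54 − 1)/(7.54 + 1) = 6.54/8.54
RL = −20·log₁₀|Γ| = −20·log₁₀(0.766)

|Γ| ≈ 0.766; return loss ≈ 2.32 dB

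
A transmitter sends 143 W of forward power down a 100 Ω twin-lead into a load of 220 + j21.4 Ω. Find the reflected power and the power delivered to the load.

|Γ| = |(120 + j21.4)/(320 + j21.4)| = 0.38
|Γ|² = 0.144
P_refl = |Γ|²·P_inc = 20.7 W, P_del = (1 − |Γ|²)·P_inc = 122 W

P_reflected ≈ 20.7 W; P_delivered ≈ 122 W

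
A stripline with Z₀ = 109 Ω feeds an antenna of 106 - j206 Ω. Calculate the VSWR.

VSWR ≈ 5.49

Γ = (Z_L − Z_0)/(Z_L + Z_0) = (-3 − j206)/(215 − j206)
|Γ| = 206/298 = 0.692
VSWR = (1 + |Γ|)/(1 − |Γ|) = 1.69/0.308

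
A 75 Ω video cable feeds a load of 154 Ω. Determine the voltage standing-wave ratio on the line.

VSWR ≈ 2.05

For a purely resistive load, VSWR = R_L/Z_0 or Z_0/R_L (whichever > 1) = 154/75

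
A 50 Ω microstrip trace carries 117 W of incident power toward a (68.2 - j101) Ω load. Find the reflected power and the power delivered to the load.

P_reflected ≈ 51 W; P_delivered ≈ 66 W

|Γ| = |(18.2 − j101)/(118.2 − j101)| = 0.66
|Γ|² = 0.436
P_refl = |Γ|²·P_inc = 51 W, P_del = (1 − |Γ|²)·P_inc = 66 W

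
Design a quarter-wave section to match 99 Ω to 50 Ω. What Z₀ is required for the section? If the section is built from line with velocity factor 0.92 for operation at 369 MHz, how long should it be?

Z_qwt ≈ 70.4 Ω; length ≈ 18.7 cm

Z_qwt = √(Z_0·R_L) = √(50 × 99) = √4950
λ = 0.92·c/f = 0.748 m, so l = λ/4 = 0.187 m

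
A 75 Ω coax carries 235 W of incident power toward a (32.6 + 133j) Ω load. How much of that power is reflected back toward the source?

|Γ| = |(-42.4 + j133)/(107.6 + j133)| = 0.816
|Γ|² = 0.666
P_refl = |Γ|²·P_inc = 156 W, P_del = (1 − |Γ|²)·P_inc = 78.5 W

P_reflected ≈ 156 W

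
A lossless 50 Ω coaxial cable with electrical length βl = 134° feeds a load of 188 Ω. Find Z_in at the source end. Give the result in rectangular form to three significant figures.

tan(βl) = tan(134°) = -1.04
Z_in = Z_0·(Z_L + jZ_0·tanβl)/(Z_0 + jZ_L·tanβl)
     = 50·(188 − j51.8)/(50 − j195)

Z_in ≈ 24.1 + j42.1 Ω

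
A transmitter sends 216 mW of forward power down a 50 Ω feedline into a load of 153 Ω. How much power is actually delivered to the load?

P_delivered ≈ 160 mW

Γ = (153 − 50)/(153 + 50) = 0.507
|Γ|² = 0.257
P_refl = |Γ|²·P_inc = 55.6 mW, P_del = (1 − |Γ|²)·P_inc = 160 mW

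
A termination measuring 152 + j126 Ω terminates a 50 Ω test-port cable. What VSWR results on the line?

VSWR ≈ 5.27

Γ = (Z_L − Z_0)/(Z_L + Z_0) = (102 + j126)/(202 + j126)
|Γ| = 162/238 = 0.681
VSWR = (1 + |Γ|)/(1 − |Γ|) = 1.68/0.319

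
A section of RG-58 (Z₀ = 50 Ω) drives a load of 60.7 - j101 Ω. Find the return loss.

RL ≈ 3.38 dB

Γ = (10.7 − j101)/(110.7 − j101), |Γ| = 0.678
RL = −20·log₁₀|Γ| = −20·log₁₀(0.678)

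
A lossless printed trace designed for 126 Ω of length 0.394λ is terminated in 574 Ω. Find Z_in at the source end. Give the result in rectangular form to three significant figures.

βl = 2π × 0.394 = 142°
tan(βl) = tan(142°) = -0.786
Z_in = Z_0·(Z_L + jZ_0·tanβl)/(Z_0 + jZ_L·tanβl)
     = 126·(574 − j99)/(126 − j451)

Z_in ≈ 67.2 + j142 Ω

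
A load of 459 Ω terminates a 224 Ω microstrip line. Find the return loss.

RL ≈ 9.27 dB

Γ = (459 − 224)/(459 + 224) = 0.344
RL = −20·log₁₀|Γ| = −20·log₁₀(0.344)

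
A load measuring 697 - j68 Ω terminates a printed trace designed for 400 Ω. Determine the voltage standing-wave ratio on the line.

Γ = (Z_L − Z_0)/(Z_L + Z_0) = (297 − j68)/(1097 − j68)
|Γ| = 305/1100 = 0.277
VSWR = (1 + |Γ|)/(1 − |Γ|) = 1.28/0.723

VSWR ≈ 1.77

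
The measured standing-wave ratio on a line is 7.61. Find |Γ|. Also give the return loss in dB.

|Γ| ≈ 0.768; return loss ≈ 2.3 dB

|Γ| = (S − 1)/(S + 1) = (7.61 − 1)/(7.61 + 1) = 6.61/8.61
RL = −20·log₁₀|Γ| = −20·log₁₀(0.768)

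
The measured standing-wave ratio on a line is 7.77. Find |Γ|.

|Γ| ≈ 0.772

|Γ| = (S − 1)/(S + 1) = (7.77 − 1)/(7.77 + 1) = 6.77/8.77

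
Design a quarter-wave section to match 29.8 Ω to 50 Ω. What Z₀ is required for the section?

Z_qwt ≈ 38.6 Ω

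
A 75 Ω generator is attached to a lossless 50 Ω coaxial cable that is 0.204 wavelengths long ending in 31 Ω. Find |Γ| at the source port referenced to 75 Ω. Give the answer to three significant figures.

βl = 2π × 0.204 = 73.4°
tan(βl) = 3.36
Z_in = Z_0·(Z_L + jZ_0·tanβl)/(Z_0 + jZ_L·tanβl) = 71.4 + j19.4 Ω
Γ_s = (Z_in − Z_s)/(Z_in + Z_s) = (-3.64 + j19.4)/(146 + j19.4), |Γ_s| = 0.133

|Γ| ≈ 0.133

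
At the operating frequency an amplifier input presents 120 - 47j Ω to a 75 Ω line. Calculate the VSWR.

VSWR ≈ 1.96

Γ = (Z_L − Z_0)/(Z_L + Z_0) = (45 − j47)/(195 − j47)
|Γ| = 65.1/201 = 0.324
VSWR = (1 + |Γ|)/(1 − |Γ|) = 1.32/0.676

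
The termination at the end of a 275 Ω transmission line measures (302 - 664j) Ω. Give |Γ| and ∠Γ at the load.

Γ = (Z_L − Z_0)/(Z_L + Z_0) = (27 − j664)/(577 − j664)
|Γ| = 665/880 = 0.755

Γ ≈ 0.755 ∠ -38.7°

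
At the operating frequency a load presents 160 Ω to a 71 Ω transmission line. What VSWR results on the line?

Γ = (160 − 71)/(160 + 71) = 0.385
VSWR = (1 + 0.385)/(1 − 0.385)

VSWR ≈ 2.25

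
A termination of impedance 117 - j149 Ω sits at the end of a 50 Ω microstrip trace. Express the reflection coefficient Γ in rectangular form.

Γ ≈ 0.667 − j0.297

Γ = (Z_L − Z_0)/(Z_L + Z_0) = (67 − j149)/(167 − j149)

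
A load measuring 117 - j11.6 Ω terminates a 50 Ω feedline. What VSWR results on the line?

VSWR ≈ 2.37

Γ = (Z_L − Z_0)/(Z_L + Z_0) = (67 − j11.6)/(167 − j11.6)
|Γ| = 68/167 = 0.406
VSWR = (1 + |Γ|)/(1 − |Γ|) = 1.41/0.594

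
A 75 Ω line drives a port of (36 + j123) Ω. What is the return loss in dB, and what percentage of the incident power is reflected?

Γ = (-39 + j123)/(111 + j123), |Γ| = 0.779
RL = −20·log₁₀(0.779) = 2.17 dB
P_refl/P_inc = |Γ|² = 0.607

RL ≈ 2.17 dB; 60.7% of incident power reflected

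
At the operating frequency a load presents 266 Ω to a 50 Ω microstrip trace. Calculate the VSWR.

VSWR ≈ 5.32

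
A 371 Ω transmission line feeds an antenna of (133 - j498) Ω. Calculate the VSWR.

Γ = (Z_L − Z_0)/(Z_L + Z_0) = (-238 − j498)/(504 − j498)
|Γ| = 552/709 = 0.779
VSWR = (1 + |Γ|)/(1 − |Γ|) = 1.78/0.221

VSWR ≈ 8.05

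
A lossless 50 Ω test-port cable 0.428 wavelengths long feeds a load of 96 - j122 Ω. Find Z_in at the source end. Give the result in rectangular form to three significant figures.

βl = 2π × 0.428 = 154°
tan(βl) = tan(154°) = -0.486
Z_in = Z_0·(Z_L + jZ_0·tanβl)/(Z_0 + jZ_L·tanβl)
     = 50·(96 − j146)/(-9.29 − j46.7)

Z_in ≈ 131 + j129 Ω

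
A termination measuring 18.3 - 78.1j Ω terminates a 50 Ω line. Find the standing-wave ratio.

VSWR ≈ 9.66

Γ = (Z_L − Z_0)/(Z_L + Z_0) = (-31.7 − j78.1)/(68.3 − j78.1)
|Γ| = 84.3/104 = 0.812
VSWR = (1 + |Γ|)/(1 − |Γ|) = 1.81/0.188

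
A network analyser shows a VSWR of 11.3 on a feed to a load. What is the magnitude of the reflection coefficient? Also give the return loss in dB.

|Γ| ≈ 0.837; return loss ≈ 1.54 dB

|Γ| = (S − 1)/(S + 1) = (11.3 − 1)/(11.3 + 1) = 10.3/12.3
RL = −20·log₁₀|Γ| = −20·log₁₀(0.837)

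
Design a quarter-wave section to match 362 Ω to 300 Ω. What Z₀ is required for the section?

Z_qwt ≈ 330 Ω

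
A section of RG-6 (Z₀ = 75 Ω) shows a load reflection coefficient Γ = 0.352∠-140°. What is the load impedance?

Z_L = Z_0·(1 + Γ)/(1 − Γ) = 75·(0.73 − j0.226)/(1.27 + j0.226)

Z_L ≈ 39.5 − j20.4 Ω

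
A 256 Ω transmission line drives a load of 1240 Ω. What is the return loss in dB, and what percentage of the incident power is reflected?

RL ≈ 3.64 dB; 43.3% of incident power reflected

Γ = (1240 − 256)/(1240 + 256) = 0.658
RL = −20·log₁₀(0.658) = 3.64 dB
P_refl/P_inc = |Γ|² = 0.433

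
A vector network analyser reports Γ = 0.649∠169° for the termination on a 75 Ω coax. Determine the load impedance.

Z_L = Z_0·(1 + Γ)/(1 − Γ) = 75·(0.363 + j0.124)/(1.64 − j0.124)

Z_L ≈ 16.1 + j6.89 Ω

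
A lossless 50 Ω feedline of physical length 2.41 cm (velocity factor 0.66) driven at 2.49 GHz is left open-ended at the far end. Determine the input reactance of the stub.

λ = v/f = 0.66·c / 2.49 GHz = 0.0795 m
βl = 2π·l/λ = 2π × 0.303 = 109°
tan(βl) = -2.89
For an open-ended stub, Z_in = −jZ_0·cot(βl) = −jZ_0/tan(βl)

X_in ≈ 17.3 Ω (inductive)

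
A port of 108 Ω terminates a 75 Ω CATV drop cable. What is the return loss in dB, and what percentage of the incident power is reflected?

RL ≈ 14.9 dB; 3.25% of incident power reflected

Γ = (108 − 75)/(108 + 75) = 0.18
RL = −20·log₁₀(0.18) = 14.9 dB
P_refl/P_inc = |Γ|² = 0.0325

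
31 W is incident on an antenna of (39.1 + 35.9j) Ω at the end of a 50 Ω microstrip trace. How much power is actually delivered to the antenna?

|Γ| = |(-10.9 + j35.9)/(89.1 + j35.9)| = 0.391
|Γ|² = 0.153
P_refl = |Γ|²·P_inc = 4.73 W, P_del = (1 − |Γ|²)·P_inc = 26.3 W

P_delivered ≈ 26.3 W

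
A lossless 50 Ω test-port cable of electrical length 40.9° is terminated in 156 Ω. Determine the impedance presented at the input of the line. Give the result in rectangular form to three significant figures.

Z_in ≈ 32.9 − j45.6 Ω

tan(βl) = tan(40.9°) = 0.866
Z_in = Z_0·(Z_L + jZ_0·tanβl)/(Z_0 + jZ_L·tanβl)
     = 50·(156 + j43.3)/(50 + j135)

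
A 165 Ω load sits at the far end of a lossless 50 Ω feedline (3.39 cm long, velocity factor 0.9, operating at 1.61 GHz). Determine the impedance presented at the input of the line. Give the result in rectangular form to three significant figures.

Z_in ≈ 16.5 − j14 Ω

λ = v/f = 0.9·c / 1.61 GHz = 0.168 m
βl = 2π·l/λ = 2π × 0.202 = 72.8°
tan(βl) = tan(72.8°) = 3.22
Z_in = Z_0·(Z_L + jZ_0·tanβl)/(Z_0 + jZ_L·tanβl)
     = 50·(165 + j161)/(50 + j532)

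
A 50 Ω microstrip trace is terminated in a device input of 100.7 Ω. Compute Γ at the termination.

Γ = 0.336

Γ = (Z_L − Z_0)/(Z_L + Z_0) = (100.7 − 50)/(100.7 + 50) = 50.7/150.7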